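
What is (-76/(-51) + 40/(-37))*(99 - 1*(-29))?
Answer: 98816/1887 ≈ 52.367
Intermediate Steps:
(-76/(-51) + 40/(-37))*(99 - 1*(-29)) = (-76*(-1/51) + 40*(-1/37))*(99 + 29) = (76/51 - 40/37)*128 = (772/1887)*128 = 98816/1887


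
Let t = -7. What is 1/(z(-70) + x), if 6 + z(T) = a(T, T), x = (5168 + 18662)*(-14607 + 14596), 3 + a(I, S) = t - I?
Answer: -1/262076 ≈ -3.8157e-6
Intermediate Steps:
a(I, S) = -10 - I (a(I, S) = -3 + (-7 - I) = -10 - I)
x = -262130 (x = 23830*(-11) = -262130)
z(T) = -16 - T (z(T) = -6 + (-10 - T) = -16 - T)
1/(z(-70) + x) = 1/((-16 - 1*(-70)) - 262130) = 1/((-16 + 70) - 262130) = 1/(54 - 262130) = 1/(-262076) = -1/262076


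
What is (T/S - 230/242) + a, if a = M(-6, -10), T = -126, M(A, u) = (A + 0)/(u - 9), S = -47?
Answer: 221101/108053 ≈ 2.0462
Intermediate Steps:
M(A, u) = A/(-9 + u)
a = 6/19 (a = -6/(-9 - 10) = -6/(-19) = -6*(-1/19) = 6/19 ≈ 0.31579)
(T/S - 230/242) + a = (-126/(-47) - 230/242) + 6/19 = (-126*(-1/47) - 230*1/242) + 6/19 = (126/47 - 115/121) + 6/19 = 9841/5687 + 6/19 = 221101/108053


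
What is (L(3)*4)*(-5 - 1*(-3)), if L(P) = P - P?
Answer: 0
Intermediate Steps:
L(P) = 0
(L(3)*4)*(-5 - 1*(-3)) = (0*4)*(-5 - 1*(-3)) = 0*(-5 + 3) = 0*(-2) = 0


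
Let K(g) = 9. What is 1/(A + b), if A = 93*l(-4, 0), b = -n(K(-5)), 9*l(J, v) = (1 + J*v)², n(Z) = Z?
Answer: ¾ ≈ 0.75000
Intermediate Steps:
l(J, v) = (1 + J*v)²/9
b = -9 (b = -1*9 = -9)
A = 31/3 (A = 93*((1 - 4*0)²/9) = 93*((1 + 0)²/9) = 93*((⅑)*1²) = 93*((⅑)*1) = 93*(⅑) = 31/3 ≈ 10.333)
1/(A + b) = 1/(31/3 - 9) = 1/(4/3) = ¾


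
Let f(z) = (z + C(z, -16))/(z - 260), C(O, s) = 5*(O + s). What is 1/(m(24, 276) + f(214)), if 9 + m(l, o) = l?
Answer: -23/257 ≈ -0.089494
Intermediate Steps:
C(O, s) = 5*O + 5*s
m(l, o) = -9 + l
f(z) = (-80 + 6*z)/(-260 + z) (f(z) = (z + (5*z + 5*(-16)))/(z - 260) = (z + (5*z - 80))/(-260 + z) = (z + (-80 + 5*z))/(-260 + z) = (-80 + 6*z)/(-260 + z))
1/(m(24, 276) + f(214)) = 1/((-9 + 24) + 2*(-40 + 3*214)/(-260 + 214)) = 1/(15 + 2*(-40 + 642)/(-46)) = 1/(15 + 2*(-1/46)*602) = 1/(15 - 602/23) = 1/(-257/23) = -23/257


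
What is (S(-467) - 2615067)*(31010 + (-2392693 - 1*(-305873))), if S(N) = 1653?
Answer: 5372682635340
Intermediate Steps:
(S(-467) - 2615067)*(31010 + (-2392693 - 1*(-305873))) = (1653 - 2615067)*(31010 + (-2392693 - 1*(-305873))) = -2613414*(31010 + (-2392693 + 305873)) = -2613414*(31010 - 2086820) = -2613414*(-2055810) = 5372682635340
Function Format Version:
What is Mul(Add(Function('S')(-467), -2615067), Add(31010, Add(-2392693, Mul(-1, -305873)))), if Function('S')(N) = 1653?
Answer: 5372682635340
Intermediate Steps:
Mul(Add(Function('S')(-467), -2615067), Add(31010, Add(-2392693, Mul(-1, -305873)))) = Mul(Add(1653, -2615067), Add(31010, Add(-2392693, Mul(-1, -305873)))) = Mul(-2613414, Add(31010, Add(-2392693, 305873))) = Mul(-2613414, Add(31010, -2086820)) = Mul(-2613414, -2055810) = 5372682635340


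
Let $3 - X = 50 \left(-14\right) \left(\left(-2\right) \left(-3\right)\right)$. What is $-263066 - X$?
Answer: $-267269$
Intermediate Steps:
$X = 4203$ ($X = 3 - 50 \left(-14\right) \left(\left(-2\right) \left(-3\right)\right) = 3 - \left(-700\right) 6 = 3 - -4200 = 3 + 4200 = 4203$)
$-263066 - X = -263066 - 4203 = -267269$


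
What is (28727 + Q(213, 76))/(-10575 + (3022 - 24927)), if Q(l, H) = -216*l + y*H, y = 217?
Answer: 789/32480 ≈ 0.024292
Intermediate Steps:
Q(l, H) = -216*l + 217*H
(28727 + Q(213, 76))/(-10575 + (3022 - 24927)) = (28727 + (-216*213 + 217*76))/(-10575 + (3022 - 24927)) = (28727 + (-46008 + 16492))/(-10575 - 21905) = (28727 - 29516)/(-32480) = -789*(-1/32480) = 789/32480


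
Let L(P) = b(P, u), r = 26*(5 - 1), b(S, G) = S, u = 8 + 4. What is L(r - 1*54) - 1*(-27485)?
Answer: 27535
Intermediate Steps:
u = 12
r = 104 (r = 26*4 = 104)
L(P) = P
L(r - 1*54) - 1*(-27485) = (104 - 1*54) - 1*(-27485) = (104 - 54) + 27485 = 50 + 27485 = 27535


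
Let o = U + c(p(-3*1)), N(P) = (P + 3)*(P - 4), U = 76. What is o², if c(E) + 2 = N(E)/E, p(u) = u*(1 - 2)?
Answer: 5184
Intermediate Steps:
N(P) = (-4 + P)*(3 + P) (N(P) = (3 + P)*(-4 + P) = (-4 + P)*(3 + P))
p(u) = -u (p(u) = u*(-1) = -u)
c(E) = -2 + (-12 + E² - E)/E
o = 72 (o = 76 + (-3 - (-3) - 12/((-(-3)))) = 76 + (-3 - 1*(-3) - 12/((-1*(-3)))) = 76 + (-3 + 3 - 12/3) = 76 + (-3 + 3 - 12*⅓) = 76 + (-3 + 3 - 4) = 76 - 4 = 72)
o² = 72² = 5184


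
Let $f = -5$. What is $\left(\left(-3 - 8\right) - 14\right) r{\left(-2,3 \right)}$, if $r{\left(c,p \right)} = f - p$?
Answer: $200$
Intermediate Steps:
$r{\left(c,p \right)} = -5 - p$
$\left(\left(-3 - 8\right) - 14\right) r{\left(-2,3 \right)} = \left(\left(-3 - 8\right) - 14\right) \left(-5 - 3\right) = \left(-11 - 14\right) \left(-8\right) = \left(-25\right) \left(-8\right) = 200$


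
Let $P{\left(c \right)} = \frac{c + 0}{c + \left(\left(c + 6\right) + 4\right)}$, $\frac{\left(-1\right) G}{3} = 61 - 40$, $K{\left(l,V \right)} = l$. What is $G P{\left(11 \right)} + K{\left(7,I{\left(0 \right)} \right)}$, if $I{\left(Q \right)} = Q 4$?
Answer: $- \frac{469}{32} \approx -14.656$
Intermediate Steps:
$I{\left(Q \right)} = 4 Q$
$G = -63$ ($G = - 3 \left(61 - 40\right) = \left(-3\right) 21 = -63$)
$P{\left(c \right)} = \frac{c}{10 + 2 c}$ ($P{\left(c \right)} = \frac{c}{c + \left(\left(6 + c\right) + 4\right)} = \frac{c}{c + \left(10 + c\right)} = \frac{c}{10 + 2 c}$)
$G P{\left(11 \right)} + K{\left(7,I{\left(0 \right)} \right)} = - 63 \cdot \frac{1}{2} \cdot 11 \frac{1}{5 + 11} + 7 = - 63 \cdot \frac{1}{2} \cdot 11 \cdot \frac{1}{16} + 7 = \left(-63\right) \frac{11}{32} + 7 = - \frac{693}{32} + 7 = - \frac{469}{32}$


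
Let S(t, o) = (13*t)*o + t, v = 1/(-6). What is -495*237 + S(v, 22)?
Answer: -704177/6 ≈ -1.1736e+5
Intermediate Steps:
v = -⅙ ≈ -0.16667
S(t, o) = t + 13*o*t (S(t, o) = 13*o*t + t = t + 13*o*t)
-495*237 + S(v, 22) = -495*237 - (1 + 13*22)/6 = -117315 - (1 + 286)/6 = -117315 - ⅙*287 = -117315 - 287/6 = -704177/6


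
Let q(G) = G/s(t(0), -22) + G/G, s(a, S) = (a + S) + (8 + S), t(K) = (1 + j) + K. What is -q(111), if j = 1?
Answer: 77/34 ≈ 2.2647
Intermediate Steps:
t(K) = 2 + K (t(K) = (1 + 1) + K = 2 + K)
s(a, S) = 8 + a + 2*S (s(a, S) = (S + a) + (8 + S) = 8 + a + 2*S)
q(G) = 1 - G/34 (q(G) = G/(8 + (2 + 0) + 2*(-22)) + G/G = G/(8 + 2 - 44) + 1 = G/(-34) + 1 = G*(-1/34) + 1 = -G/34 + 1 = 1 - G/34)
-q(111) = -(1 - 1/34*111) = -(1 - 111/34) = -1*(-77/34) = 77/34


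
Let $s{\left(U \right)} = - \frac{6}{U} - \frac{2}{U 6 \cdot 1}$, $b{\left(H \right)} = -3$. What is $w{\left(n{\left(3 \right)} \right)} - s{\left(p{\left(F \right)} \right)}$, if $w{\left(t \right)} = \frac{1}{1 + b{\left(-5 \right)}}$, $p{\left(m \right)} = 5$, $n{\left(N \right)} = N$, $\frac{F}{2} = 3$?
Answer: $\frac{23}{30} \approx 0.76667$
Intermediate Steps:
$F = 6$ ($F = 2 \cdot 3 = 6$)
$s{\left(U \right)} = - \frac{19}{3 U}$ ($s{\left(U \right)} = - \frac{6}{U} - \frac{2}{6 U 1} = - \frac{6}{U} - \frac{2}{6 U} = - \frac{6}{U} - 2 \frac{1}{6 U} = - \frac{6}{U} - \frac{1}{3 U} = - \frac{19}{3 U}$)
$w{\left(t \right)} = - \frac{1}{2}$ ($w{\left(t \right)} = \frac{1}{1 - 3} = \frac{1}{-2} = - \frac{1}{2}$)
$w{\left(n{\left(3 \right)} \right)} - s{\left(p{\left(F \right)} \right)} = - \frac{1}{2} - - \frac{19}{3 \cdot 5} = - \frac{1}{2} - \left(- \frac{19}{3}\right) \frac{1}{5} = - \frac{1}{2} - - \frac{19}{15} = - \frac{1}{2} + \frac{19}{15} = \frac{23}{30}$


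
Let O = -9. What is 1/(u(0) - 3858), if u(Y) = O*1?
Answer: -1/3867 ≈ -0.00025860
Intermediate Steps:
u(Y) = -9 (u(Y) = -9*1 = -9)
1/(u(0) - 3858) = 1/(-9 - 3858) = 1/(-3867) = -1/3867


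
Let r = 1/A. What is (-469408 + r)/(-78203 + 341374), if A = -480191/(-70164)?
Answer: -225405426764/126372345661 ≈ -1.7837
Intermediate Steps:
A = 480191/70164 (A = -480191*(-1/70164) = 480191/70164 ≈ 6.8438)
r = 70164/480191 (r = 1/(480191/70164) = 70164/480191 ≈ 0.14612)
(-469408 + r)/(-78203 + 341374) = (-469408 + 70164/480191)/(-78203 + 341374) = -225405426764/480191/263171 = -225405426764/480191*1/263171 = -225405426764/126372345661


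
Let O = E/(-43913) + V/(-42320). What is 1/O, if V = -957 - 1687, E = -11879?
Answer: 464599540/154706313 ≈ 3.0031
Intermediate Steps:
V = -2644
O = 154706313/464599540 (O = -11879/(-43913) - 2644/(-42320) = -11879*(-1/43913) - 2644*(-1/42320) = 11879/43913 + 661/10580 = 154706313/464599540 ≈ 0.33299)
1/O = 1/(154706313/464599540) = 464599540/154706313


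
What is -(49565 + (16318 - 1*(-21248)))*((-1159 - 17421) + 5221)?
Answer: 1163983029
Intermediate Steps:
-(49565 + (16318 - 1*(-21248)))*((-1159 - 17421) + 5221) = -(49565 + (16318 + 21248))*(-18580 + 5221) = -(49565 + 37566)*(-13359) = -87131*(-13359) = -1*(-1163983029) = 1163983029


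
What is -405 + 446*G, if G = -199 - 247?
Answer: -199321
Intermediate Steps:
G = -446
-405 + 446*G = -405 + 446*(-446) = -405 - 198916 = -199321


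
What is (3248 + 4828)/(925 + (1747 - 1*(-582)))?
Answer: 4038/1627 ≈ 2.4819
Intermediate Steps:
(3248 + 4828)/(925 + (1747 - 1*(-582))) = 8076/(925 + (1747 + 582)) = 8076/(925 + 2329) = 8076/3254 = 8076*(1/3254) = 4038/1627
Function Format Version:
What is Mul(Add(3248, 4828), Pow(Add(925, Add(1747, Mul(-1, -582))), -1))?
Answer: Rational(4038, 1627) ≈ 2.4819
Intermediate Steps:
Mul(Add(3248, 4828), Pow(Add(925, Add(1747, Mul(-1, -582))), -1)) = Mul(8076, Pow(Add(925, Add(1747, 582)), -1)) = Mul(8076, Pow(Add(925, 2329), -1)) = Mul(8076, Pow(3254, -1)) = Mul(8076, Rational(1, 3254)) = Rational(4038, 1627)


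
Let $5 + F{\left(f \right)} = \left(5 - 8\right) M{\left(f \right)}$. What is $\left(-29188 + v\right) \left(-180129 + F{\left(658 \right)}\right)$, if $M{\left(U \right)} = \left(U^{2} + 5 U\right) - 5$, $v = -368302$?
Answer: $591815308690$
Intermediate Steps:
$M{\left(U \right)} = -5 + U^{2} + 5 U$
$F{\left(f \right)} = 10 - 15 f - 3 f^{2}$ ($F{\left(f \right)} = -5 + \left(5 - 8\right) \left(-5 + f^{2} + 5 f\right) = -5 - 3 \left(-5 + f^{2} + 5 f\right) = -5 - \left(-15 + 3 f^{2} + 15 f\right) = 10 - 15 f - 3 f^{2}$)
$\left(-29188 + v\right) \left(-180129 + F{\left(658 \right)}\right) = \left(-29188 - 368302\right) \left(-180129 - \left(9860 + 1298892\right)\right) = - 397490 \left(-180129 - 1308752\right) = \left(-397490\right) \left(-1488881\right) = 591815308690$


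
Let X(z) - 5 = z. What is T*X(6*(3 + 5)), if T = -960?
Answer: -50880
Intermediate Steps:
X(z) = 5 + z
T*X(6*(3 + 5)) = -960*(5 + 6*(3 + 5)) = -960*(5 + 6*8) = -960*(5 + 48) = -960*53 = -50880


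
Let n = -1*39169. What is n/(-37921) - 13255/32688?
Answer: 59824109/95350896 ≈ 0.62741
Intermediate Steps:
n = -39169
n/(-37921) - 13255/32688 = -39169/(-37921) - 13255/32688 = -39169*(-1/37921) - 13255*1/32688 = 3013/2917 - 13255/32688 = 59824109/95350896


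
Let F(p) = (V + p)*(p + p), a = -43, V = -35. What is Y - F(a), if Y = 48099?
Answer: 41391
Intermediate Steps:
F(p) = 2*p*(-35 + p) (F(p) = (-35 + p)*(p + p) = (-35 + p)*(2*p) = 2*p*(-35 + p))
Y - F(a) = 48099 - 2*(-43)*(-35 - 43) = 48099 - 2*(-43)*(-78) = 48099 - 1*6708 = 48099 - 6708 = 41391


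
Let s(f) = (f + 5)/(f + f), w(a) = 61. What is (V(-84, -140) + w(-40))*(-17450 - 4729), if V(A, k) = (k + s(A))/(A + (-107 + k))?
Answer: -25251005897/18536 ≈ -1.3623e+6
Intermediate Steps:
s(f) = (5 + f)/(2*f) (s(f) = (5 + f)/((2*f)) = (5 + f)*(1/(2*f)) = (5 + f)/(2*f))
V(A, k) = (k + (5 + A)/(2*A))/(-107 + A + k) (V(A, k) = (k + (5 + A)/(2*A))/(A + (-107 + k)) = (k + (5 + A)/(2*A))/(-107 + A + k))
(V(-84, -140) + w(-40))*(-17450 - 4729) = ((½)*(5 - 84 + 2*(-84)*(-140))/(-84*(-107 - 84 - 140)) + 61)*(-17450 - 4729) = ((½)*(-1/84)*(5 - 84 + 23520)/(-331) + 61)*(-22179) = ((½)*(-1/84)*(-1/331)*23441 + 61)*(-22179) = (23441/55608 + 61)*(-22179) = (3415529/55608)*(-22179) = -25251005897/18536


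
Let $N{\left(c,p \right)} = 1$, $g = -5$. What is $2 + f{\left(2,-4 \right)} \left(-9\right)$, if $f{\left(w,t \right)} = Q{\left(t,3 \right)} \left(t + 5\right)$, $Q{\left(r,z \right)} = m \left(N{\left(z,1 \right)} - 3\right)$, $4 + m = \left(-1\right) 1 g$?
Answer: $20$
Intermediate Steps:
$m = 1$ ($m = -4 + \left(-1\right) 1 \left(-5\right) = -4 - -5 = -4 + 5 = 1$)
$Q{\left(r,z \right)} = -2$ ($Q{\left(r,z \right)} = 1 \left(1 - 3\right) = 1 \left(-2\right) = -2$)
$f{\left(w,t \right)} = -10 - 2 t$ ($f{\left(w,t \right)} = - 2 \left(t + 5\right) = - 2 \left(5 + t\right) = -10 - 2 t$)
$2 + f{\left(2,-4 \right)} \left(-9\right) = 2 + \left(-10 - -8\right) \left(-9\right) = 2 + \left(-10 + 8\right) \left(-9\right) = 2 - -18 = 2 + 18 = 20$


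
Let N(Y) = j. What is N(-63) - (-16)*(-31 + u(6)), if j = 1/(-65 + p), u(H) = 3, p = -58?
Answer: -55105/123 ≈ -448.01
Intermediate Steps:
j = -1/123 (j = 1/(-65 - 58) = 1/(-123) = -1/123 ≈ -0.0081301)
N(Y) = -1/123
N(-63) - (-16)*(-31 + u(6)) = -1/123 - (-16)*(-31 + 3) = -1/123 - (-16)*(-28) = -1/123 - 1*448 = -1/123 - 448 = -55105/123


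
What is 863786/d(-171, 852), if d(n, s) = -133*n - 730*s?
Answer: -863786/599217 ≈ -1.4415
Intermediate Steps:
d(n, s) = -730*s - 133*n
863786/d(-171, 852) = 863786/(-730*852 - 133*(-171)) = 863786/(-621960 + 22743) = 863786/(-599217) = 863786*(-1/599217) = -863786/599217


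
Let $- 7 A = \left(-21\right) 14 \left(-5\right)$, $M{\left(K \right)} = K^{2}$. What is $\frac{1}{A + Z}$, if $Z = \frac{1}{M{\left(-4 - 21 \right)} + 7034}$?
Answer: $- \frac{7659}{1608389} \approx -0.0047619$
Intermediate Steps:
$Z = \frac{1}{7659}$ ($Z = \frac{1}{\left(-4 - 21\right)^{2} + 7034} = \frac{1}{\left(-25\right)^{2} + 7034} = \frac{1}{625 + 7034} = \frac{1}{7659} \approx 0.00013057$)
$A = -210$ ($A = - \frac{\left(-21\right) 14 \left(-5\right)}{7} = - \frac{\left(-294\right) \left(-5\right)}{7} = \left(- \frac{1}{7}\right) 1470 = -210$)
$\frac{1}{A + Z} = \frac{1}{-210 + \frac{1}{7659}} = \frac{1}{- \frac{1608389}{7659}} = - \frac{7659}{1608389}$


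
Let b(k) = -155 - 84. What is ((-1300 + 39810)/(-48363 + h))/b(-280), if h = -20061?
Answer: 19255/8176668 ≈ 0.0023549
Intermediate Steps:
b(k) = -239
((-1300 + 39810)/(-48363 + h))/b(-280) = ((-1300 + 39810)/(-48363 - 20061))/(-239) = (38510/(-68424))*(-1/239) = (38510*(-1/68424))*(-1/239) = -19255/34212*(-1/239) = 19255/8176668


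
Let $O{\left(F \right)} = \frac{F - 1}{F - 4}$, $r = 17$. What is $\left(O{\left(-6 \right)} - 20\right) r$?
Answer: $- \frac{3281}{10} \approx -328.1$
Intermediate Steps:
$O{\left(F \right)} = \frac{-1 + F}{-4 + F}$
$\left(O{\left(-6 \right)} - 20\right) r = \left(\frac{-1 - 6}{-4 - 6} - 20\right) 17 = \left(\frac{1}{-10} \left(-7\right) - 20\right) 17 = \left(\left(- \frac{1}{10}\right) \left(-7\right) - 20\right) 17 = \left(\frac{7}{10} - 20\right) 17 = \left(- \frac{193}{10}\right) 17 = - \frac{3281}{10}$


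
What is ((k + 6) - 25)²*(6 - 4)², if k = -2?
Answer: 1764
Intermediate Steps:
((k + 6) - 25)²*(6 - 4)² = ((-2 + 6) - 25)²*(6 - 4)² = (4 - 25)²*2² = (-21)²*4 = 441*4 = 1764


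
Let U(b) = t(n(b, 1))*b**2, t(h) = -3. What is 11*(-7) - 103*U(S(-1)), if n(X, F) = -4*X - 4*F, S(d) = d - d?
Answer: -77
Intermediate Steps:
S(d) = 0
n(X, F) = -4*F - 4*X
U(b) = -3*b**2
11*(-7) - 103*U(S(-1)) = 11*(-7) - (-309)*0**2 = -77 - (-309)*0 = -77 - 103*0 = -77 + 0 = -77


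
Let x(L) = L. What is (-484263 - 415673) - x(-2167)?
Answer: -897769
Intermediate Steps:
(-484263 - 415673) - x(-2167) = (-484263 - 415673) - 1*(-2167) = -899936 + 2167 = -897769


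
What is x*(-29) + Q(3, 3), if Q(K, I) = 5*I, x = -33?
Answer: 972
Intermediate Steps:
x*(-29) + Q(3, 3) = -33*(-29) + 5*3 = 957 + 15 = 972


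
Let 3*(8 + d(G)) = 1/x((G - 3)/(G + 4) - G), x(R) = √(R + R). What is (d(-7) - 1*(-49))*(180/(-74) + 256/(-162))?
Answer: -493066/2997 - 6013*√186/278721 ≈ -164.81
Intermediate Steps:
x(R) = √2*√R (x(R) = √(2*R) = √2*√R)
d(G) = -8 + √2/(6*√(-G + (-3 + G)/(4 + G))) (d(G) = -8 + 1/(3*((√2*√((G - 3)/(G + 4) - G)))) = -8 + 1/(3*((√2*√((-3 + G)/(4 + G) - G)))) = -8 + 1/(3*((√2*√(-G + (-3 + G)/(4 + G))))) = -8 + (√2/(2*√(-G + (-3 + G)/(4 + G))))/3 = -8 + √2/(6*√(-G + (-3 + G)/(4 + G))))
(d(-7) - 1*(-49))*(180/(-74) + 256/(-162)) = ((-8 + √2/(6*√(-3/(4 - 7) - 1*(-7)²/(4 - 7) - 3*(-7)/(4 - 7)))) - 1*(-49))*(180/(-74) + 256/(-162)) = ((-8 + √2/(6*√(-3/(-3) - 1*49/(-3) - 3*(-7)/(-3)))) + 49)*(180*(-1/74) + 256*(-1/162)) = ((-8 + √2/(6*√(-3*(-⅓) - 1*49*(-⅓) - 3*(-7)*(-⅓)))) + 49)*(-90/37 - 128/81) = ((-8 + √2/(6*√(1 + 49/3 - 7))) + 49)*(-12026/2997) = ((-8 + √2/(6*√(31/3))) + 49)*(-12026/2997) = ((-8 + √2*(√93/31)/6) + 49)*(-12026/2997) = ((-8 + √186/186) + 49)*(-12026/2997) = (41 + √186/186)*(-12026/2997) = -493066/2997 - 6013*√186/278721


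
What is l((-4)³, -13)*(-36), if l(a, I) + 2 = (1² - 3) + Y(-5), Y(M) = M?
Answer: 324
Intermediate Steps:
l(a, I) = -9 (l(a, I) = -2 + ((1² - 3) - 5) = -2 + ((1 - 3) - 5) = -2 + (-2 - 5) = -2 - 7 = -9)
l((-4)³, -13)*(-36) = -9*(-36) = 324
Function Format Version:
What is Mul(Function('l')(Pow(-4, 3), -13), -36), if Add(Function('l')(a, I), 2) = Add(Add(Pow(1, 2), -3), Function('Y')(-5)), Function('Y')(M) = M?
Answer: 324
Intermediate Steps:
Function('l')(a, I) = -9 (Function('l')(a, I) = Add(-2, Add(Add(Pow(1, 2), -3), -5)) = Add(-2, Add(Add(1, -3), -5)) = Add(-2, Add(-2, -5)) = Add(-2, -7) = -9)
Mul(Function('l')(Pow(-4, 3), -13), -36) = Mul(-9, -36) = 324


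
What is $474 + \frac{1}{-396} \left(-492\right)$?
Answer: $\frac{15683}{33} \approx 475.24$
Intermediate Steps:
$474 + \frac{1}{-396} \left(-492\right) = 474 - - \frac{41}{33} = 474 + \frac{41}{33} = \frac{15683}{33}$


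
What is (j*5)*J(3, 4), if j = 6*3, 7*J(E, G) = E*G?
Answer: 1080/7 ≈ 154.29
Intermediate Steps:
J(E, G) = E*G/7 (J(E, G) = (E*G)/7 = E*G/7)
j = 18
(j*5)*J(3, 4) = (18*5)*((⅐)*3*4) = 90*(12/7) = 1080/7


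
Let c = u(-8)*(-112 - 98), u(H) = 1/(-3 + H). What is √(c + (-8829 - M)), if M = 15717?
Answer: 2*I*√741939/11 ≈ 156.61*I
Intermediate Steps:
c = 210/11 (c = (-112 - 98)/(-3 - 8) = -210/(-11) = -1/11*(-210) = 210/11 ≈ 19.091)
√(c + (-8829 - M)) = √(210/11 + (-8829 - 1*15717)) = √(210/11 + (-8829 - 15717)) = √(210/11 - 24546) = √(-269796/11) = 2*I*√741939/11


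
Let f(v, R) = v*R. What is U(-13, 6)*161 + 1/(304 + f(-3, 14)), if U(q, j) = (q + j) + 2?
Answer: -210909/262 ≈ -805.00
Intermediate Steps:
f(v, R) = R*v
U(q, j) = 2 + j + q (U(q, j) = (j + q) + 2 = 2 + j + q)
U(-13, 6)*161 + 1/(304 + f(-3, 14)) = (2 + 6 - 13)*161 + 1/(304 + 14*(-3)) = -5*161 + 1/(304 - 42) = -805 + 1/262 = -210909/262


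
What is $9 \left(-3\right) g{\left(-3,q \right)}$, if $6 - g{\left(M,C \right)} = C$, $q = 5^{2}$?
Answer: $513$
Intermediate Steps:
$q = 25$
$g{\left(M,C \right)} = 6 - C$
$9 \left(-3\right) g{\left(-3,q \right)} = 9 \left(-3\right) \left(6 - 25\right) = - 27 \left(6 - 25\right) = \left(-27\right) \left(-19\right) = 513$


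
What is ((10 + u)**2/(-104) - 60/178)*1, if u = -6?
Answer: -568/1157 ≈ -0.49092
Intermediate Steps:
((10 + u)**2/(-104) - 60/178)*1 = ((10 - 6)**2/(-104) - 60/178)*1 = (4**2*(-1/104) - 60*1/178)*1 = (16*(-1/104) - 30/89)*1 = (-2/13 - 30/89)*1 = -568/1157*1 = -568/1157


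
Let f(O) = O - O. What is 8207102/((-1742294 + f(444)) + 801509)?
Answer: -8207102/940785 ≈ -8.7237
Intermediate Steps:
f(O) = 0
8207102/((-1742294 + f(444)) + 801509) = 8207102/((-1742294 + 0) + 801509) = 8207102/(-1742294 + 801509) = 8207102/(-940785) = 8207102*(-1/940785) = -8207102/940785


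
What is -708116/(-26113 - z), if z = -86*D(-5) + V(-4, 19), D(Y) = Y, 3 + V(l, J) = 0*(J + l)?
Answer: 177029/6635 ≈ 26.681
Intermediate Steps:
V(l, J) = -3 (V(l, J) = -3 + 0*(J + l) = -3 + 0 = -3)
z = 427 (z = -86*(-5) - 3 = 430 - 3 = 427)
-708116/(-26113 - z) = -708116/(-26113 - 1*427) = -708116/(-26113 - 427) = -708116/(-26540) = -708116*(-1/26540) = 177029/6635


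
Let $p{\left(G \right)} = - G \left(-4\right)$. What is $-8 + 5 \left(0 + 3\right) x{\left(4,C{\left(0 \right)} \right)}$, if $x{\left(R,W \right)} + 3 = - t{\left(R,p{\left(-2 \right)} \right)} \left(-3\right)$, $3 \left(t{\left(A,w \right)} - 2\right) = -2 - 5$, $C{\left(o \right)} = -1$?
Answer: $-68$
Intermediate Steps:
$p{\left(G \right)} = 4 G$
$t{\left(A,w \right)} = - \frac{1}{3}$ ($t{\left(A,w \right)} = 2 + \frac{-2 - 5}{3} = 2 + \frac{1}{3} \left(-7\right) = 2 - \frac{7}{3} = - \frac{1}{3}$)
$x{\left(R,W \right)} = -4$ ($x{\left(R,W \right)} = -3 + \left(-1\right) \left(- \frac{1}{3}\right) \left(-3\right) = -3 + \frac{1}{3} \left(-3\right) = -3 - 1 = -4$)
$-8 + 5 \left(0 + 3\right) x{\left(4,C{\left(0 \right)} \right)} = -8 + 5 \left(0 + 3\right) \left(-4\right) = -8 + 5 \cdot 3 \left(-4\right) = -8 + 15 \left(-4\right) = -8 - 60 = -68$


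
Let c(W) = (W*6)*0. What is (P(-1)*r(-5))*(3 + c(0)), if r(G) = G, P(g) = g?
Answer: 15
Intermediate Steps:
c(W) = 0 (c(W) = (6*W)*0 = 0)
(P(-1)*r(-5))*(3 + c(0)) = (-1*(-5))*(3 + 0) = 5*3 = 15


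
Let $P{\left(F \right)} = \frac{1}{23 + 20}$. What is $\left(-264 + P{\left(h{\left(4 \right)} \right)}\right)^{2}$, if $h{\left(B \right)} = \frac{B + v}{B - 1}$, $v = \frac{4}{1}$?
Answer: $\frac{128845201}{1849} \approx 69684.0$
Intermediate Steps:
$v = 4$ ($v = 4 \cdot 1 = 4$)
$h{\left(B \right)} = \frac{4 + B}{-1 + B}$ ($h{\left(B \right)} = \frac{B + 4}{B - 1} = \frac{4 + B}{-1 + B}$)
$P{\left(F \right)} = \frac{1}{43}$
$\left(-264 + P{\left(h{\left(4 \right)} \right)}\right)^{2} = \left(-264 + \frac{1}{43}\right)^{2} = \left(- \frac{11351}{43}\right)^{2} = \frac{128845201}{1849}$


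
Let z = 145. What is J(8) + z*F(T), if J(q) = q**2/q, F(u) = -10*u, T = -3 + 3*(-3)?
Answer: 17408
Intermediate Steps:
T = -12 (T = -3 - 9 = -12)
J(q) = q
J(8) + z*F(T) = 8 + 145*(-10*(-12)) = 8 + 145*120 = 8 + 17400 = 17408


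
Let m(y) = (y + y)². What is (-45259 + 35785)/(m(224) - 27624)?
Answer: -4737/86540 ≈ -0.054738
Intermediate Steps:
m(y) = 4*y² (m(y) = (2*y)² = 4*y²)
(-45259 + 35785)/(m(224) - 27624) = (-45259 + 35785)/(4*224² - 27624) = -9474/(4*50176 - 27624) = -9474/(200704 - 27624) = -9474/173080 = -9474*1/173080 = -4737/86540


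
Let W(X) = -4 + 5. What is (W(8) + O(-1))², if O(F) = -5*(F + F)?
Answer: 121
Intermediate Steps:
O(F) = -10*F
W(X) = 1
(W(8) + O(-1))² = (1 - 10*(-1))² = (1 + 10)² = 11² = 121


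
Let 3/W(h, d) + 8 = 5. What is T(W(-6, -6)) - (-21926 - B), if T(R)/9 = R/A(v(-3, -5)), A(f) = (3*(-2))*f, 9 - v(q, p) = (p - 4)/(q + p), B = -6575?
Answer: 322375/21 ≈ 15351.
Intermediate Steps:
v(q, p) = 9 - (-4 + p)/(p + q) (v(q, p) = 9 - (p - 4)/(q + p) = 9 - (-4 + p)/(p + q))
W(h, d) = -1 (W(h, d) = 3/(-8 + 5) = 3/(-3) = 3*(-⅓) = -1)
A(f) = -6*f
T(R) = -4*R/21 (T(R) = 9*(R/((-6*(4 + 8*(-5) + 9*(-3))/(-5 - 3)))) = 9*(R/((-6*(4 - 40 - 27)/(-8)))) = 9*(R/((-(-3)*(-63)/4))) = 9*(R/((-6*63/8))) = 9*(R/(-189/4)) = 9*(R*(-4/189)) = 9*(-4*R/189) = -4*R/21)
T(W(-6, -6)) - (-21926 - B) = -4/21*(-1) - (-21926 - 1*(-6575)) = 4/21 - (-21926 + 6575) = 4/21 - 1*(-15351) = 4/21 + 15351 = 322375/21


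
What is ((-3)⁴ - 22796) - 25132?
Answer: -47847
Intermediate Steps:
((-3)⁴ - 22796) - 25132 = (81 - 22796) - 25132 = -22715 - 25132 = -47847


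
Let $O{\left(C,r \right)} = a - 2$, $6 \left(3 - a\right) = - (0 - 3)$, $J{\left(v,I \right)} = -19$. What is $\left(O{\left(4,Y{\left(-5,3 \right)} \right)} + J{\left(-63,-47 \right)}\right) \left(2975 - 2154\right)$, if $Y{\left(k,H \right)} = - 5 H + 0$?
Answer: $- \frac{30377}{2} \approx -15189.0$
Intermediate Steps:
$a = \frac{5}{2}$ ($a = 3 - \frac{\left(-1\right) \left(0 - 3\right)}{6} = 3 - \frac{\left(-1\right) \left(-3\right)}{6} = 3 - \frac{1}{2} = \frac{5}{2} \approx 2.5$)
$Y{\left(k,H \right)} = - 5 H$
$O{\left(C,r \right)} = \frac{1}{2}$ ($O{\left(C,r \right)} = \frac{5}{2} - 2 = \frac{1}{2}$)
$\left(O{\left(4,Y{\left(-5,3 \right)} \right)} + J{\left(-63,-47 \right)}\right) \left(2975 - 2154\right) = \left(\frac{1}{2} - 19\right) \left(2975 - 2154\right) = \left(- \frac{37}{2}\right) 821 = - \frac{30377}{2}$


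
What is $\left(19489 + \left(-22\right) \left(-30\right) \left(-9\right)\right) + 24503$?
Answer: $38052$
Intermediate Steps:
$\left(19489 + \left(-22\right) \left(-30\right) \left(-9\right)\right) + 24503 = \left(19489 + 660 \left(-9\right)\right) + 24503 = \left(19489 - 5940\right) + 24503 = 13549 + 24503 = 38052$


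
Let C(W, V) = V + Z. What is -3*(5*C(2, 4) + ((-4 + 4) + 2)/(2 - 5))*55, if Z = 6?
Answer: -8140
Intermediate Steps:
C(W, V) = 6 + V (C(W, V) = V + 6 = 6 + V)
-3*(5*C(2, 4) + ((-4 + 4) + 2)/(2 - 5))*55 = -3*(5*(6 + 4) + ((-4 + 4) + 2)/(2 - 5))*55 = -3*(5*10 + (0 + 2)/(-3))*55 = -3*(50 + 2*(-⅓))*55 = -3*(50 - ⅔)*55 = -3*148/3*55 = -148*55 = -8140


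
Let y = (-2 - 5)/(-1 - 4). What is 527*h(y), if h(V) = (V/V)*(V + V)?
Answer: 7378/5 ≈ 1475.6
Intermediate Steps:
y = 7/5 (y = -7/(-5) = -7*(-1/5) = 7/5 ≈ 1.4000)
h(V) = 2*V (h(V) = 1*(2*V) = 2*V)
527*h(y) = 527*(2*(7/5)) = 527*(14/5) = 7378/5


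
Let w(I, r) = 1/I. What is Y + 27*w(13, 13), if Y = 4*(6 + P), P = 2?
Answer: 443/13 ≈ 34.077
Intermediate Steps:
Y = 32 (Y = 4*(6 + 2) = 4*8 = 32)
Y + 27*w(13, 13) = 32 + 27/13 = 443/13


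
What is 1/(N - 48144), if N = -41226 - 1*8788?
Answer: -1/98158 ≈ -1.0188e-5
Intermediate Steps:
N = -50014 (N = -41226 - 8788 = -50014)
1/(N - 48144) = 1/(-50014 - 48144) = 1/(-98158) = -1/98158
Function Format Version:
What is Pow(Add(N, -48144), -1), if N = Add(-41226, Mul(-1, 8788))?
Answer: Rational(-1, 98158) ≈ -1.0188e-5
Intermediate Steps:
N = -50014 (N = Add(-41226, -8788) = -50014)
Pow(Add(N, -48144), -1) = Pow(Add(-50014, -48144), -1) = Pow(-98158, -1) = Rational(-1, 98158)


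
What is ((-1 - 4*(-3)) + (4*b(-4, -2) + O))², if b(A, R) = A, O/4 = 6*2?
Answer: 1849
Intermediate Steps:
O = 48 (O = 4*(6*2) = 4*12 = 48)
((-1 - 4*(-3)) + (4*b(-4, -2) + O))² = ((-1 - 4*(-3)) + (4*(-4) + 48))² = ((-1 + 12) + (-16 + 48))² = (11 + 32)² = 43² = 1849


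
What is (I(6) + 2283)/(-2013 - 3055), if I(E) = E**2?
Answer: -2319/5068 ≈ -0.45758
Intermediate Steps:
(I(6) + 2283)/(-2013 - 3055) = (6**2 + 2283)/(-2013 - 3055) = (36 + 2283)/(-5068) = 2319*(-1/5068) = -2319/5068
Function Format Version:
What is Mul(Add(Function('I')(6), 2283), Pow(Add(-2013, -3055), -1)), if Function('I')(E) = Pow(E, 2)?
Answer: Rational(-2319, 5068) ≈ -0.45758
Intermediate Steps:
Mul(Add(Function('I')(6), 2283), Pow(Add(-2013, -3055), -1)) = Mul(Add(Pow(6, 2), 2283), Pow(Add(-2013, -3055), -1)) = Mul(Add(36, 2283), Pow(-5068, -1)) = Mul(2319, Rational(-1, 5068)) = Rational(-2319, 5068)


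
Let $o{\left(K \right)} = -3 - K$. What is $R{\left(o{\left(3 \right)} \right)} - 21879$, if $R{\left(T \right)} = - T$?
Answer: $-21873$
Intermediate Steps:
$R{\left(o{\left(3 \right)} \right)} - 21879 = - (-3 - 3) - 21879 = \left(-1\right) \left(-6\right) - 21879 = 6 - 21879 = -21873$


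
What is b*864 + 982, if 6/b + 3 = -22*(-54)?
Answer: 389618/395 ≈ 986.38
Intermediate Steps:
b = 2/395 (b = 6/(-3 - 22*(-54)) = 6/(-3 + 1188) = 6/1185 = 6*(1/1185) = 2/395 ≈ 0.0050633)
b*864 + 982 = (2/395)*864 + 982 = 1728/395 + 982 = 389618/395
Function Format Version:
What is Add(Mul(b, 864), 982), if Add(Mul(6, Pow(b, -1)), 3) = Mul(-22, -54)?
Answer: Rational(389618, 395) ≈ 986.38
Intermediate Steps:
b = Rational(2, 395) (b = Mul(6, Pow(Add(-3, Mul(-22, -54)), -1)) = Mul(6, Pow(Add(-3, 1188), -1)) = Mul(6, Pow(1185, -1)) = Mul(6, Rational(1, 1185)) = Rational(2, 395) ≈ 0.0050633)
Add(Mul(b, 864), 982) = Add(Mul(Rational(2, 395), 864), 982) = Add(Rational(1728, 395), 982) = Rational(389618, 395)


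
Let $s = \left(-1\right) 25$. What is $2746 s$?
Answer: $-68650$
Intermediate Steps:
$s = -25$
$2746 s = 2746 \left(-25\right) = -68650$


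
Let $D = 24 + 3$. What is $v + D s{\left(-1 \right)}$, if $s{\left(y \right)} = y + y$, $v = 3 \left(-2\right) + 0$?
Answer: $-60$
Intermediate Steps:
$D = 27$
$v = -6$ ($v = -6 + 0 = -6$)
$s{\left(y \right)} = 2 y$
$v + D s{\left(-1 \right)} = -6 + 27 \cdot 2 \left(-1\right) = -6 + 27 \left(-2\right) = -6 - 54 = -60$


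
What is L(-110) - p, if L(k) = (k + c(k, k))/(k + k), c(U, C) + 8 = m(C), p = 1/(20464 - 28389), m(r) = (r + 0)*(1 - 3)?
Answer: -80813/174350 ≈ -0.46351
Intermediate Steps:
m(r) = -2*r (m(r) = r*(-2) = -2*r)
p = -1/7925 (p = 1/(-7925) = -1/7925 ≈ -0.00012618)
c(U, C) = -8 - 2*C
L(k) = (-8 - k)/(2*k) (L(k) = (k + (-8 - 2*k))/(k + k) = (-8 - k)/((2*k)) = (-8 - k)*(1/(2*k)) = (-8 - k)/(2*k))
L(-110) - p = (1/2)*(-8 - 1*(-110))/(-110) - 1*(-1/7925) = (1/2)*(-1/110)*(-8 + 110) + 1/7925 = (1/2)*(-1/110)*102 + 1/7925 = -51/110 + 1/7925 = -80813/174350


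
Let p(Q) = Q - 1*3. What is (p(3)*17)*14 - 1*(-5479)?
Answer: 5479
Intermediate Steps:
p(Q) = -3 + Q (p(Q) = Q - 3 = -3 + Q)
(p(3)*17)*14 - 1*(-5479) = ((-3 + 3)*17)*14 - 1*(-5479) = (0*17)*14 + 5479 = 0*14 + 5479 = 0 + 5479 = 5479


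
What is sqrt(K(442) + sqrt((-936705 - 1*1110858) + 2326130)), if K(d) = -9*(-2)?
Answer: sqrt(18 + sqrt(278567)) ≈ 23.362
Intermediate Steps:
K(d) = 18
sqrt(K(442) + sqrt((-936705 - 1*1110858) + 2326130)) = sqrt(18 + sqrt((-936705 - 1*1110858) + 2326130)) = sqrt(18 + sqrt((-936705 - 1110858) + 2326130)) = sqrt(18 + sqrt(-2047563 + 2326130)) = sqrt(18 + sqrt(278567))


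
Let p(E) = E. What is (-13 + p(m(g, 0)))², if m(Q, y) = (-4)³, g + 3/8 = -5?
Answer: 5929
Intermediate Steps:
g = -43/8 (g = -3/8 - 5 = -43/8 ≈ -5.3750)
m(Q, y) = -64
(-13 + p(m(g, 0)))² = (-13 - 64)² = (-77)² = 5929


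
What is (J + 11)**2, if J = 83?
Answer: 8836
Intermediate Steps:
(J + 11)**2 = (83 + 11)**2 = 94**2 = 8836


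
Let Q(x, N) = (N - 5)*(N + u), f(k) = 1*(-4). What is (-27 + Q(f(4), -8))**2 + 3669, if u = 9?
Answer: 5269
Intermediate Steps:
f(k) = -4
Q(x, N) = (-5 + N)*(9 + N) (Q(x, N) = (N - 5)*(N + 9) = (-5 + N)*(9 + N))
(-27 + Q(f(4), -8))**2 + 3669 = (-27 + (-45 + (-8)**2 + 4*(-8)))**2 + 3669 = (-27 + (-45 + 64 - 32))**2 + 3669 = (-27 - 13)**2 + 3669 = (-40)**2 + 3669 = 1600 + 3669 = 5269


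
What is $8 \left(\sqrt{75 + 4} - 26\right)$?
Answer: $-208 + 8 \sqrt{79} \approx -136.89$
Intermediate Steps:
$8 \left(\sqrt{75 + 4} - 26\right) = 8 \left(\sqrt{79} - 26\right) = 8 \left(-26 + \sqrt{79}\right) = -208 + 8 \sqrt{79}$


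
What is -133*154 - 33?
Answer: -20515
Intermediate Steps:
-133*154 - 33 = -20482 - 33 = -20515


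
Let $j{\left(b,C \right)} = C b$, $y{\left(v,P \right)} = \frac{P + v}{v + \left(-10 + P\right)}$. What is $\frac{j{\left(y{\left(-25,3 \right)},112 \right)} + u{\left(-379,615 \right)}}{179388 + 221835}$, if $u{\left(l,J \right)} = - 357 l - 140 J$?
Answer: $\frac{49280}{401223} \approx 0.12282$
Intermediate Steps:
$y{\left(v,P \right)} = \frac{P + v}{-10 + P + v}$
$\frac{j{\left(y{\left(-25,3 \right)},112 \right)} + u{\left(-379,615 \right)}}{179388 + 221835} = \frac{112 \frac{3 - 25}{-10 + 3 - 25} - -49203}{179388 + 221835} = \frac{112 \frac{1}{-32} \left(-22\right) + \left(135303 - 86100\right)}{401223} = \left(112 \left(\left(- \frac{1}{32}\right) \left(-22\right)\right) + 49203\right) \frac{1}{401223} = \left(112 \cdot \frac{11}{16} + 49203\right) \frac{1}{401223} = \left(77 + 49203\right) \frac{1}{401223} = 49280 \cdot \frac{1}{401223} = \frac{49280}{401223}$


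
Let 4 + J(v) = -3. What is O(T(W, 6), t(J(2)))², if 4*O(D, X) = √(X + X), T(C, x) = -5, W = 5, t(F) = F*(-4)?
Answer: 7/2 ≈ 3.5000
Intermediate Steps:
J(v) = -7 (J(v) = -4 - 3 = -7)
t(F) = -4*F
O(D, X) = √2*√X/4 (O(D, X) = √(X + X)/4 = √(2*X)/4 = (√2*√X)/4 = √2*√X/4)
O(T(W, 6), t(J(2)))² = (√2*√(-4*(-7))/4)² = (√2*√28/4)² = (√2*(2*√7)/4)² = (√14/2)² = 7/2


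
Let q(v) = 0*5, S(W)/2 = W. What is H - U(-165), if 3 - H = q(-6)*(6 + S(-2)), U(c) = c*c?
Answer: -27222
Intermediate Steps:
S(W) = 2*W
U(c) = c²
q(v) = 0
H = 3 (H = 3 - 0*(6 + 2*(-2)) = 3 - 0*(6 - 4) = 3 - 0*2 = 3 - 1*0 = 3 + 0 = 3)
H - U(-165) = 3 - 1*(-165)² = 3 - 1*27225 = 3 - 27225 = -27222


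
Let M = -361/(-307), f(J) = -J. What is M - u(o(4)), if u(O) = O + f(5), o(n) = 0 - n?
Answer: 3124/307 ≈ 10.176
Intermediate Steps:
o(n) = -n
M = 361/307 (M = -361*(-1/307) = 361/307 ≈ 1.1759)
u(O) = -5 + O (u(O) = O - 1*5 = O - 5 = -5 + O)
M - u(o(4)) = 361/307 - (-5 - 1*4) = 361/307 - (-5 - 4) = 361/307 - 1*(-9) = 361/307 + 9 = 3124/307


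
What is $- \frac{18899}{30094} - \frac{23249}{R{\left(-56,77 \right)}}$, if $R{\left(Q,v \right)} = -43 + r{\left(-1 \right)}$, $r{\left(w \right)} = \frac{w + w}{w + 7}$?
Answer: $\frac{524127337}{978055} \approx 535.89$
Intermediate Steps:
$r{\left(w \right)} = \frac{2 w}{7 + w}$
$R{\left(Q,v \right)} = - \frac{130}{3}$ ($R{\left(Q,v \right)} = -43 + 2 \left(-1\right) \frac{1}{7 - 1} = -43 + 2 \left(-1\right) \frac{1}{6} = -43 - \frac{1}{3} = - \frac{130}{3}$)
$- \frac{18899}{30094} - \frac{23249}{R{\left(-56,77 \right)}} = - \frac{18899}{30094} - \frac{23249}{- \frac{130}{3}} = \left(-18899\right) \frac{1}{30094} - - \frac{69747}{130} = - \frac{18899}{30094} + \frac{69747}{130} = \frac{524127337}{978055}$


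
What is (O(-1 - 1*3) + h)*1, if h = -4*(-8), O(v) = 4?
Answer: 36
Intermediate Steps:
h = 32
(O(-1 - 1*3) + h)*1 = (4 + 32)*1 = 36*1 = 36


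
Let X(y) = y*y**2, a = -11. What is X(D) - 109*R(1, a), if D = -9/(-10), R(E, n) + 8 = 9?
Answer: -108271/1000 ≈ -108.27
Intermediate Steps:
R(E, n) = 1 (R(E, n) = -8 + 9 = 1)
D = 9/10 (D = -9*(-1/10) = 9/10 ≈ 0.90000)
X(y) = y**3
X(D) - 109*R(1, a) = (9/10)**3 - 109*1 = 729/1000 - 109 = -108271/1000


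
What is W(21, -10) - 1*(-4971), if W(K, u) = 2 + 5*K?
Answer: 5078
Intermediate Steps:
W(21, -10) - 1*(-4971) = (2 + 5*21) - 1*(-4971) = (2 + 105) + 4971 = 107 + 4971 = 5078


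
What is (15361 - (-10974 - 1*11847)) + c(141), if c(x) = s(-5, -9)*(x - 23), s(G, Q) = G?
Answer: 37592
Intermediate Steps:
c(x) = 115 - 5*x (c(x) = -5*(x - 23) = -5*(-23 + x) = 115 - 5*x)
(15361 - (-10974 - 1*11847)) + c(141) = (15361 - (-10974 - 1*11847)) + (115 - 5*141) = (15361 - (-10974 - 11847)) + (115 - 705) = (15361 - 1*(-22821)) - 590 = (15361 + 22821) - 590 = 38182 - 590 = 37592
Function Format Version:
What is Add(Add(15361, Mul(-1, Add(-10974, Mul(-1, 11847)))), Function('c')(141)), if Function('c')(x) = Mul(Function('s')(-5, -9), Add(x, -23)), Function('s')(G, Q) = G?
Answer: 37592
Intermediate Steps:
Function('c')(x) = Add(115, Mul(-5, x)) (Function('c')(x) = Mul(-5, Add(x, -23)) = Mul(-5, Add(-23, x)) = Add(115, Mul(-5, x)))
Add(Add(15361, Mul(-1, Add(-10974, Mul(-1, 11847)))), Function('c')(141)) = Add(Add(15361, Mul(-1, Add(-10974, Mul(-1, 11847)))), Add(115, Mul(-5, 141))) = Add(Add(15361, Mul(-1, Add(-10974, -11847))), Add(115, -705)) = Add(Add(15361, Mul(-1, -22821)), -590) = Add(Add(15361, 22821), -590) = Add(38182, -590) = 37592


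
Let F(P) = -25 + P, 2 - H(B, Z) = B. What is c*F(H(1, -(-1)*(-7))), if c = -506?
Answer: 12144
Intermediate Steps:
H(B, Z) = 2 - B
c*F(H(1, -(-1)*(-7))) = -506*(-25 + (2 - 1*1)) = -506*(-25 + (2 - 1)) = -506*(-25 + 1) = -506*(-24) = 12144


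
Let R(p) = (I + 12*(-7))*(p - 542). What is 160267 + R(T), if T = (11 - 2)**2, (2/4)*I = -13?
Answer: 210977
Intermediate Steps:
I = -26 (I = 2*(-13) = -26)
T = 81 (T = 9**2 = 81)
R(p) = 59620 - 110*p (R(p) = (-26 + 12*(-7))*(p - 542) = (-26 - 84)*(-542 + p) = -110*(-542 + p) = 59620 - 110*p)
160267 + R(T) = 160267 + (59620 - 110*81) = 160267 + (59620 - 8910) = 160267 + 50710 = 210977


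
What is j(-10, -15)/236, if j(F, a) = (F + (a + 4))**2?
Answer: 441/236 ≈ 1.8686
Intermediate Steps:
j(F, a) = (4 + F + a)**2 (j(F, a) = (F + (4 + a))**2 = (4 + F + a)**2)
j(-10, -15)/236 = (4 - 10 - 15)**2/236 = (-21)**2*(1/236) = 441*(1/236) = 441/236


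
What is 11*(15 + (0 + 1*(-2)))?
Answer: 143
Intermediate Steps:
11*(15 + (0 + 1*(-2))) = 11*(15 + (0 - 2)) = 11*(15 - 2) = 11*13 = 143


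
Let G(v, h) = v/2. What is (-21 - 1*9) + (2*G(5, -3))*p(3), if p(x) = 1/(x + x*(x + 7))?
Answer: -985/33 ≈ -29.848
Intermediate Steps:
G(v, h) = v/2 (G(v, h) = v*(½) = v/2)
p(x) = 1/(x + x*(7 + x))
(-21 - 1*9) + (2*G(5, -3))*p(3) = (-21 - 1*9) + (2*((½)*5))*(1/(3*(8 + 3))) = (-21 - 9) + (2*(5/2))*((⅓)/11) = -30 + 5*((⅓)*(1/11)) = -30 + 5*(1/33) = -30 + 5/33 = -985/33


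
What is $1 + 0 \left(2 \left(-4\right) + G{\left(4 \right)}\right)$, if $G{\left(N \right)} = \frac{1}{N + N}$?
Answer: $1$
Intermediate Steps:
$G{\left(N \right)} = \frac{1}{2 N}$
$1 + 0 \left(2 \left(-4\right) + G{\left(4 \right)}\right) = 1 + 0 \left(2 \left(-4\right) + \frac{1}{2 \cdot 4}\right) = 1 + 0 \left(-8 + \frac{1}{2} \cdot \frac{1}{4}\right) = 1 + 0 \left(-8 + \frac{1}{8}\right) = 1 + 0 \left(- \frac{63}{8}\right) = 1 + 0 = 1$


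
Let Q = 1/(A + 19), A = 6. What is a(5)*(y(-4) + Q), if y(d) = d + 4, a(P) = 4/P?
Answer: 4/125 ≈ 0.032000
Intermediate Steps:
y(d) = 4 + d
Q = 1/25 (Q = 1/(6 + 19) = 1/25 ≈ 0.040000)
a(5)*(y(-4) + Q) = (4/5)*((4 - 4) + 1/25) = (4*(⅕))*(0 + 1/25) = (⅘)*(1/25) = 4/125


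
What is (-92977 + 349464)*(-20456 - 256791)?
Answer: -71110251289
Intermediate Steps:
(-92977 + 349464)*(-20456 - 256791) = 256487*(-277247) = -71110251289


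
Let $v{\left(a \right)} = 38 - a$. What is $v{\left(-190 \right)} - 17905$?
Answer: $-17677$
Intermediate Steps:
$v{\left(-190 \right)} - 17905 = \left(38 - -190\right) - 17905 = \left(38 + 190\right) - 17905 = 228 - 17905 = -17677$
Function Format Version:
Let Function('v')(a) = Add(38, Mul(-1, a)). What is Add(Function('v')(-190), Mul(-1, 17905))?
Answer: -17677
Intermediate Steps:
Add(Function('v')(-190), Mul(-1, 17905)) = Add(Add(38, Mul(-1, -190)), Mul(-1, 17905)) = Add(Add(38, 190), -17905) = Add(228, -17905) = -17677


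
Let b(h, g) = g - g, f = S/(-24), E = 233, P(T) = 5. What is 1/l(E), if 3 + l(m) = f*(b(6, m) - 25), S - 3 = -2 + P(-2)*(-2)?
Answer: -8/99 ≈ -0.080808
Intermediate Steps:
S = -9 (S = 3 + (-2 + 5*(-2)) = 3 + (-2 - 10) = 3 - 12 = -9)
f = 3/8 (f = -9/(-24) = -9*(-1/24) = 3/8 ≈ 0.37500)
b(h, g) = 0
l(m) = -99/8 (l(m) = -3 + 3*(0 - 25)/8 = -3 + (3/8)*(-25) = -3 - 75/8 = -99/8)
1/l(E) = 1/(-99/8) = -8/99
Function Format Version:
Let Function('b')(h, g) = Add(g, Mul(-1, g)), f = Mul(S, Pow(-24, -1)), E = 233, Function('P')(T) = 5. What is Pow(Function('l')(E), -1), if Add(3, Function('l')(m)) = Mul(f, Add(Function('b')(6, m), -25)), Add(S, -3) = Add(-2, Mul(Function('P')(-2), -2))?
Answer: Rational(-8, 99) ≈ -0.080808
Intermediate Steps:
S = -9 (S = Add(3, Add(-2, Mul(5, -2))) = Add(3, Add(-2, -10)) = Add(3, -12) = -9)
f = Rational(3, 8) (f = Mul(-9, Pow(-24, -1)) = Mul(-9, Rational(-1, 24)) = Rational(3, 8) ≈ 0.37500)
Function('b')(h, g) = 0
Function('l')(m) = Rational(-99, 8) (Function('l')(m) = Add(-3, Mul(Rational(3, 8), Add(0, -25))) = Add(-3, Mul(Rational(3, 8), -25)) = Add(-3, Rational(-75, 8)) = Rational(-99, 8))
Pow(Function('l')(E), -1) = Pow(Rational(-99, 8), -1) = Rational(-8, 99)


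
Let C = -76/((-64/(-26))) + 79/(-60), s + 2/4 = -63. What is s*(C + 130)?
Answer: -1490599/240 ≈ -6210.8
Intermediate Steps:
s = -127/2 (s = -1/2 - 63 = -127/2 ≈ -63.500)
C = -3863/120 (C = -76/((-64*(-1/26))) + 79*(-1/60) = -76/32/13 - 79/60 = -76*13/32 - 79/60 = -247/8 - 79/60 = -3863/120 ≈ -32.192)
s*(C + 130) = -127*(-3863/120 + 130)/2 = -127/2*11737/120 = -1490599/240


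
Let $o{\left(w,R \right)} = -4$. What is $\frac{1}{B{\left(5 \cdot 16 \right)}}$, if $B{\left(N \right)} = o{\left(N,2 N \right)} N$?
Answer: $- \frac{1}{320} \approx -0.003125$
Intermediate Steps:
$B{\left(N \right)} = - 4 N$
$\frac{1}{B{\left(5 \cdot 16 \right)}} = \frac{1}{\left(-4\right) 5 \cdot 16} = \frac{1}{\left(-4\right) 80} = \frac{1}{-320} = - \frac{1}{320}$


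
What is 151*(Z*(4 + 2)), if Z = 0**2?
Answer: 0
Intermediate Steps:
Z = 0
151*(Z*(4 + 2)) = 151*(0*(4 + 2)) = 151*(0*6) = 151*0 = 0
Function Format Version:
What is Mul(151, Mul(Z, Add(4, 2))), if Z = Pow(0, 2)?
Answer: 0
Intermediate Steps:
Z = 0
Mul(151, Mul(Z, Add(4, 2))) = Mul(151, Mul(0, Add(4, 2))) = Mul(151, Mul(0, 6)) = Mul(151, 0) = 0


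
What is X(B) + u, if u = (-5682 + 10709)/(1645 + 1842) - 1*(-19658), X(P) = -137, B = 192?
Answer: 6188614/317 ≈ 19522.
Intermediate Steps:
u = 6232043/317 (u = 5027/3487 + 19658 = 5027*(1/3487) + 19658 = 457/317 + 19658 = 6232043/317 ≈ 19659.)
X(B) + u = -137 + 6232043/317 = 6188614/317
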